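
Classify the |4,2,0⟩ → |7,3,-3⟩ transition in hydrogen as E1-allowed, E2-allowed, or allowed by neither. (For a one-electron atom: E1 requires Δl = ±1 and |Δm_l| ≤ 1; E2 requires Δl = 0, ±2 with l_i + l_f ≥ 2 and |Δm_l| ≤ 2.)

Δl = 3 − 2 = +1; l_i + l_f = 5.
Δm_l = -3.
E1 (Δl = ±1, |Δm_l| ≤ 1): not satisfied.
E2 (Δl = 0,±2, l_i+l_f ≥ 2, |Δm_l| ≤ 2): not satisfied.

neither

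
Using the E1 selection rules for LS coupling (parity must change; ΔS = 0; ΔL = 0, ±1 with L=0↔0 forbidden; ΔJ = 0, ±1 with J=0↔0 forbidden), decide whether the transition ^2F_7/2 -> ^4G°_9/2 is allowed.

Reading off the term symbols: S 1/2→3/2, L 3→4, J 7/2→9/2, parity even→odd.
ΔS = 0: S: 1/2 → 3/2 — violated.
ΔJ = 0, ±1 (not J=0↔0): J: 7/2 → 9/2, ΔJ = +1 — satisfied.
Parity must change: even → odd — satisfied.
ΔL = 0, ±1 (not L=0↔0): L: 3 → 4, ΔL = +1 — satisfied.
Rule(s) violated: ΔS.

forbidden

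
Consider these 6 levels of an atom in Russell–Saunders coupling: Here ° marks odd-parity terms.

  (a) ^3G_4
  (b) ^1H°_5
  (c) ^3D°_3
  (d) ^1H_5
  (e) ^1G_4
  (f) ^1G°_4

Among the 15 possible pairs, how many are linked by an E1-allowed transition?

(a)–(b): forbidden (ΔS).
(a)–(c): forbidden (ΔL).
(a)–(d): forbidden (parity, ΔS).
(a)–(e): forbidden (parity, ΔS).
(a)–(f): forbidden (ΔS).
(b)–(c): forbidden (parity, ΔS, ΔL, ΔJ).
(b)–(d): allowed.
(b)–(e): allowed.
(b)–(f): forbidden (parity).
(c)–(d): forbidden (ΔS, ΔL, ΔJ).
(c)–(e): forbidden (ΔS, ΔL).
(c)–(f): forbidden (parity, ΔS, ΔL).
(d)–(e): forbidden (parity).
(d)–(f): allowed.
(e)–(f): allowed.
Allowed pairs: 4 of 15.

4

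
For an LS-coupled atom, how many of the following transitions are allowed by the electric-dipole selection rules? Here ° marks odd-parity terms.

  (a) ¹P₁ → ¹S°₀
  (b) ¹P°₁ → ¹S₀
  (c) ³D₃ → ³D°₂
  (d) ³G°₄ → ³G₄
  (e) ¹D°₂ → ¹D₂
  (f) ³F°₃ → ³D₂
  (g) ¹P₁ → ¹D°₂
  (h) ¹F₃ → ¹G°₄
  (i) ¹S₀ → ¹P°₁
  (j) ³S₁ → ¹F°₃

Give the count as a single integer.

9

(a) allowed
(b) allowed
(c) allowed
(d) allowed
(e) allowed
(f) allowed
(g) allowed
(h) allowed
(i) allowed
(j) forbidden (ΔS, ΔL, ΔJ fail)
Total allowed: 9 of 10.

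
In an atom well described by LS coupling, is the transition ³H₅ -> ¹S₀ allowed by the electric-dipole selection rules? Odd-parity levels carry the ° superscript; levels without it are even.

Initial level: S=1, L=5, J=5, parity even. Final level: S=0, L=0, J=0, parity even.
Parity must change: even → even — fails.
ΔS = 0: S: 1 → 0 — fails.
ΔL = 0, ±1 (not L=0↔0): L: 5 → 0, ΔL = -5 — fails.
ΔJ = 0, ±1 (not J=0↔0): J: 5 → 0, ΔJ = -5 — fails.
Rule(s) violated: parity, ΔS, ΔL, ΔJ.

forbidden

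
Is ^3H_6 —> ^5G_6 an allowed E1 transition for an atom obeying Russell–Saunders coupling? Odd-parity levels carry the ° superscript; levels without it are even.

Parity must change: even → even — violated.
ΔS = 0: S: 1 → 2 — violated.
ΔL = 0, ±1 (not L=0↔0): L: 5 → 4, ΔL = -1 — satisfied.
ΔJ = 0, ±1 (not J=0↔0): J: 6 → 6, ΔJ = +0 — satisfied.
Rule(s) violated: parity, ΔS.

forbidden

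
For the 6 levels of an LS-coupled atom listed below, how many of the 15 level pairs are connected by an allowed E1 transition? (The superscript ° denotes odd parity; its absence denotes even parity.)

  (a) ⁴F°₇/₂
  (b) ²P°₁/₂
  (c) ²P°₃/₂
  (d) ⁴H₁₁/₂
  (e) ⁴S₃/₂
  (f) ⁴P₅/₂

0

(a)–(b): forbidden (parity, ΔS, ΔL, ΔJ).
(a)–(c): forbidden (parity, ΔS, ΔL, ΔJ).
(a)–(d): forbidden (ΔL, ΔJ).
(a)–(e): forbidden (ΔL, ΔJ).
(a)–(f): forbidden (ΔL).
(b)–(c): forbidden (parity).
(b)–(d): forbidden (ΔS, ΔL, ΔJ).
(b)–(e): forbidden (ΔS).
(b)–(f): forbidden (ΔS, ΔJ).
(c)–(d): forbidden (ΔS, ΔL, ΔJ).
(c)–(e): forbidden (ΔS).
(c)–(f): forbidden (ΔS).
(d)–(e): forbidden (parity, ΔL, ΔJ).
(d)–(f): forbidden (parity, ΔL, ΔJ).
(e)–(f): forbidden (parity).
Allowed pairs: 0 of 15.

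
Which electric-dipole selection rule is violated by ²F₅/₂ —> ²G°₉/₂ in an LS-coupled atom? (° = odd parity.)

the ΔJ = 0, ±1 rule

Initial level: S=1/2, L=3, J=5/2, parity even. Final level: S=1/2, L=4, J=9/2, parity odd.
ΔS = 0: S: 1/2 → 1/2 — satisfied.
Parity must change: even → odd — satisfied.
ΔL = 0, ±1 (not L=0↔0): L: 3 → 4, ΔL = +1 — satisfied.
ΔJ = 0, ±1 (not J=0↔0): J: 5/2 → 9/2, ΔJ = +2 — violated.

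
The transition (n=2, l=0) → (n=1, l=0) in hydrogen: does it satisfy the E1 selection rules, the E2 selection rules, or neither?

Δl = 0 − 0 = +0; l_i + l_f = 0.
E1 (Δl = ±1): not satisfied.
E2 (Δl = 0,±2, l_i+l_f ≥ 2): not satisfied.

neither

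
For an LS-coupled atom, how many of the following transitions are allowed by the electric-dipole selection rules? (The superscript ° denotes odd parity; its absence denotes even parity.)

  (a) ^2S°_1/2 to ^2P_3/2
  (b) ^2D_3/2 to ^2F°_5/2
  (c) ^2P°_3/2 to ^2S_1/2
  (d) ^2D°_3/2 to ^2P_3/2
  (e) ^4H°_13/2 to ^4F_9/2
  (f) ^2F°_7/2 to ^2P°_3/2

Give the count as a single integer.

4

(a) allowed
(b) allowed
(c) allowed
(d) allowed
(e) forbidden (ΔL, ΔJ fail)
(f) forbidden (parity, ΔL, ΔJ fail)
Total allowed: 4 of 6.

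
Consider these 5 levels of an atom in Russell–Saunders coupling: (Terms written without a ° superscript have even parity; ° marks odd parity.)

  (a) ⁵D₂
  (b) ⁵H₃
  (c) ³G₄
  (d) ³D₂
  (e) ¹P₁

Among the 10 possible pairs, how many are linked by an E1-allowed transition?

(a)–(b): forbidden (parity, ΔL).
(a)–(c): forbidden (parity, ΔS, ΔL, ΔJ).
(a)–(d): forbidden (parity, ΔS).
(a)–(e): forbidden (parity, ΔS).
(b)–(c): forbidden (parity, ΔS).
(b)–(d): forbidden (parity, ΔS, ΔL).
(b)–(e): forbidden (parity, ΔS, ΔL, ΔJ).
(c)–(d): forbidden (parity, ΔL, ΔJ).
(c)–(e): forbidden (parity, ΔS, ΔL, ΔJ).
(d)–(e): forbidden (parity, ΔS).
Allowed pairs: 0 of 10.

0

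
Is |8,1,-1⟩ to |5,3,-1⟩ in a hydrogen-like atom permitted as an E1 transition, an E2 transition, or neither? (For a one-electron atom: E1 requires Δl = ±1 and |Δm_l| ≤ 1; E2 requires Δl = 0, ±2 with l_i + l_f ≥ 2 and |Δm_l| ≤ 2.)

E2

Δl = 3 − 1 = +2; l_i + l_f = 4.
Δm_l = +0.
E1 (Δl = ±1, |Δm_l| ≤ 1): not satisfied.
E2 (Δl = 0,±2, l_i+l_f ≥ 2, |Δm_l| ≤ 2): satisfied.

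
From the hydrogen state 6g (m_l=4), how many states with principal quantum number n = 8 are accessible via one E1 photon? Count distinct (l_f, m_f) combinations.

E1 requires Δl = ±1, so l_f ∈ {3, 5}; with 0 ≤ l_f ≤ n_f−1 = 7, the allowed l_f values are {3, 5}.
For l_f = 3: m_f ∈ {m_i−1, m_i, m_i+1} ∩ [−3, 3] = {3} → 1 state.
For l_f = 5: m_f ∈ {m_i−1, m_i, m_i+1} ∩ [−5, 5] = {3, 4, 5} → 3 states.
Total: 4.

4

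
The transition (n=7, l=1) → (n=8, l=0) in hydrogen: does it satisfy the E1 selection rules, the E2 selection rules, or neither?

E1

Δl = 0 − 1 = -1; l_i + l_f = 1.
E1 (Δl = ±1): satisfied.
E2 (Δl = 0,±2, l_i+l_f ≥ 2): not satisfied.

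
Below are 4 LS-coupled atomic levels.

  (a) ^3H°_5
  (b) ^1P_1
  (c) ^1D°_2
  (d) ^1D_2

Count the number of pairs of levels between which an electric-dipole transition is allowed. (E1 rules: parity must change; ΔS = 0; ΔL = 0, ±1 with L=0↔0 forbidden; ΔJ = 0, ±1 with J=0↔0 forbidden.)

(a)–(b): forbidden (ΔS, ΔL, ΔJ).
(a)–(c): forbidden (parity, ΔS, ΔL, ΔJ).
(a)–(d): forbidden (ΔS, ΔL, ΔJ).
(b)–(c): allowed.
(b)–(d): forbidden (parity).
(c)–(d): allowed.
Allowed pairs: 2 of 6.

2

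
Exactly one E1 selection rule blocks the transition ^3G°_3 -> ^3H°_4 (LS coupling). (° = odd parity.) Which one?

Initial level: S=1, L=4, J=3, parity odd. Final level: S=1, L=5, J=4, parity odd.
Parity must change: odd → odd — fails.
ΔS = 0: S: 1 → 1 — passes.
ΔL = 0, ±1 (not L=0↔0): L: 4 → 5, ΔL = +1 — passes.
ΔJ = 0, ±1 (not J=0↔0): J: 3 → 4, ΔJ = +1 — passes.

parity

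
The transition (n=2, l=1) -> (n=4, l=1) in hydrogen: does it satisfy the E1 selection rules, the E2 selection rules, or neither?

E2

Δl = 1 − 1 = +0; l_i + l_f = 2.
E1 (Δl = ±1): not satisfied.
E2 (Δl = 0,±2, l_i+l_f ≥ 2): satisfied.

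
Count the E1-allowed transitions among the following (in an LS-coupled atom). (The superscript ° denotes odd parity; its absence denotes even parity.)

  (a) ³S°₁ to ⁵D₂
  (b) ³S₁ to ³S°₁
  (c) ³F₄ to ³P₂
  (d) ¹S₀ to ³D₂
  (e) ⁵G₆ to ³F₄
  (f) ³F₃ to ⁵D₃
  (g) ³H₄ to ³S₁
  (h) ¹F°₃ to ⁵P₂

(a) forbidden (ΔS, ΔL fail)
(b) forbidden (ΔL fails)
(c) forbidden (parity, ΔL, ΔJ fail)
(d) forbidden (parity, ΔS, ΔL, ΔJ fail)
(e) forbidden (parity, ΔS, ΔJ fail)
(f) forbidden (parity, ΔS fail)
(g) forbidden (parity, ΔL, ΔJ fail)
(h) forbidden (ΔS, ΔL fail)
Total allowed: 0 of 8.

0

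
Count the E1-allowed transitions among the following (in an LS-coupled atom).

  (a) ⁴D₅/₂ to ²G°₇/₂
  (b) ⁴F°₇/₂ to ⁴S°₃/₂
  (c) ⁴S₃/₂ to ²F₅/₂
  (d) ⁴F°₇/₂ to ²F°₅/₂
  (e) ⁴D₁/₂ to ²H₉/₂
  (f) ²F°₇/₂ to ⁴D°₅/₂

0

(a) forbidden (ΔS, ΔL fail)
(b) forbidden (parity, ΔL, ΔJ fail)
(c) forbidden (parity, ΔS, ΔL fail)
(d) forbidden (parity, ΔS fail)
(e) forbidden (parity, ΔS, ΔL, ΔJ fail)
(f) forbidden (parity, ΔS fail)
Total allowed: 0 of 6.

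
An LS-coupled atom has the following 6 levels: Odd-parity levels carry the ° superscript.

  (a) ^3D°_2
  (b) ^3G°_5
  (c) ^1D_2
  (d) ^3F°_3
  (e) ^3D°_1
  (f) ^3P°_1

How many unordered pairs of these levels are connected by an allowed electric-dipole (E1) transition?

0

(a)–(b): forbidden (parity, ΔL, ΔJ).
(a)–(c): forbidden (ΔS).
(a)–(d): forbidden (parity).
(a)–(e): forbidden (parity).
(a)–(f): forbidden (parity).
(b)–(c): forbidden (ΔS, ΔL, ΔJ).
(b)–(d): forbidden (parity, ΔJ).
(b)–(e): forbidden (parity, ΔL, ΔJ).
(b)–(f): forbidden (parity, ΔL, ΔJ).
(c)–(d): forbidden (ΔS).
(c)–(e): forbidden (ΔS).
(c)–(f): forbidden (ΔS).
(d)–(e): forbidden (parity, ΔJ).
(d)–(f): forbidden (parity, ΔL, ΔJ).
(e)–(f): forbidden (parity).
Allowed pairs: 0 of 15.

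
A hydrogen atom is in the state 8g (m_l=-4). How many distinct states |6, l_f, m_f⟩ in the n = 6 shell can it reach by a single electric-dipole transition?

E1 requires Δl = ±1, so l_f ∈ {3, 5}; with 0 ≤ l_f ≤ n_f−1 = 5, the allowed l_f values are {3, 5}.
For l_f = 3: m_f ∈ {m_i−1, m_i, m_i+1} ∩ [−3, 3] = {-3} → 1 state.
For l_f = 5: m_f ∈ {m_i−1, m_i, m_i+1} ∩ [−5, 5] = {-5, -4, -3} → 3 states.
Total: 4.

4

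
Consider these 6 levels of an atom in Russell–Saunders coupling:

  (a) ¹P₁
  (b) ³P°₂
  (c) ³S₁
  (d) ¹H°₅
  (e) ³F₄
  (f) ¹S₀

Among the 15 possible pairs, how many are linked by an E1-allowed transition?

1

(a)–(b): forbidden (ΔS).
(a)–(c): forbidden (parity, ΔS).
(a)–(d): forbidden (ΔL, ΔJ).
(a)–(e): forbidden (parity, ΔS, ΔL, ΔJ).
(a)–(f): forbidden (parity).
(b)–(c): allowed.
(b)–(d): forbidden (parity, ΔS, ΔL, ΔJ).
(b)–(e): forbidden (ΔL, ΔJ).
(b)–(f): forbidden (ΔS, ΔJ).
(c)–(d): forbidden (ΔS, ΔL, ΔJ).
(c)–(e): forbidden (parity, ΔL, ΔJ).
(c)–(f): forbidden (parity, ΔS, ΔL).
(d)–(e): forbidden (ΔS, ΔL).
(d)–(f): forbidden (ΔL, ΔJ).
(e)–(f): forbidden (parity, ΔS, ΔL, ΔJ).
Allowed pairs: 1 of 15.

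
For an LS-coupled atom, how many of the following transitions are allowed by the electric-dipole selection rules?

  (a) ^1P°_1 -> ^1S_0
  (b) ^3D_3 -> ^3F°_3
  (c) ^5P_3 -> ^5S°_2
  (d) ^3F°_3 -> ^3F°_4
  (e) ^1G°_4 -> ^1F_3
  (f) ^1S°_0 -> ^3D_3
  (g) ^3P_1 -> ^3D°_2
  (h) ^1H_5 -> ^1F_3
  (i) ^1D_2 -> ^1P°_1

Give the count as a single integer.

6

(a) allowed
(b) allowed
(c) allowed
(d) forbidden (parity fails)
(e) allowed
(f) forbidden (ΔS, ΔL, ΔJ fail)
(g) allowed
(h) forbidden (parity, ΔL, ΔJ fail)
(i) allowed
Total allowed: 6 of 9.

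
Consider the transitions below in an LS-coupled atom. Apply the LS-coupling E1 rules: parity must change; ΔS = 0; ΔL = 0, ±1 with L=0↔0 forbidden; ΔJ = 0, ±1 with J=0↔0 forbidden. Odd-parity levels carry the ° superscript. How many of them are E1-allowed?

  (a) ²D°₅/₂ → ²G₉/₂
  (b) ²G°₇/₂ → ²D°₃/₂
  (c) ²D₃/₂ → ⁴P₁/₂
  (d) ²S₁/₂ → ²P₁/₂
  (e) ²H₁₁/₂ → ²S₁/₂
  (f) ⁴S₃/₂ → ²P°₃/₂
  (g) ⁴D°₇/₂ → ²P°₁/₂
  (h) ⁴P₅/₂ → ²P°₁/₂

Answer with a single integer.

(a) forbidden (ΔL, ΔJ fail)
(b) forbidden (parity, ΔL, ΔJ fail)
(c) forbidden (parity, ΔS fail)
(d) forbidden (parity fails)
(e) forbidden (parity, ΔL, ΔJ fail)
(f) forbidden (ΔS fails)
(g) forbidden (parity, ΔS, ΔJ fail)
(h) forbidden (ΔS, ΔJ fail)
Total allowed: 0 of 8.

0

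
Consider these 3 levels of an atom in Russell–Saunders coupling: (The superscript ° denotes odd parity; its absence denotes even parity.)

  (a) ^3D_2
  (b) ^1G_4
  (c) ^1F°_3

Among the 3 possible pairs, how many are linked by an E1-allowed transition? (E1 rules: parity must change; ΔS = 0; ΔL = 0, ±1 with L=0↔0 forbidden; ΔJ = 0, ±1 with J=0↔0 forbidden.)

(a)–(b): forbidden (parity, ΔS, ΔL, ΔJ).
(a)–(c): forbidden (ΔS).
(b)–(c): allowed.
Allowed pairs: 1 of 3.

1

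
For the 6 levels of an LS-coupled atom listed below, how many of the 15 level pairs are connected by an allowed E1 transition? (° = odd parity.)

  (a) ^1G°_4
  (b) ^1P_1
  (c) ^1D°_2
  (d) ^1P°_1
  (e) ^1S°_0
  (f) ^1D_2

(a)–(b): forbidden (ΔL, ΔJ).
(a)–(c): forbidden (parity, ΔL, ΔJ).
(a)–(d): forbidden (parity, ΔL, ΔJ).
(a)–(e): forbidden (parity, ΔL, ΔJ).
(a)–(f): forbidden (ΔL, ΔJ).
(b)–(c): allowed.
(b)–(d): allowed.
(b)–(e): allowed.
(b)–(f): forbidden (parity).
(c)–(d): forbidden (parity).
(c)–(e): forbidden (parity, ΔL, ΔJ).
(c)–(f): allowed.
(d)–(e): forbidden (parity).
(d)–(f): allowed.
(e)–(f): forbidden (ΔL, ΔJ).
Allowed pairs: 5 of 15.

5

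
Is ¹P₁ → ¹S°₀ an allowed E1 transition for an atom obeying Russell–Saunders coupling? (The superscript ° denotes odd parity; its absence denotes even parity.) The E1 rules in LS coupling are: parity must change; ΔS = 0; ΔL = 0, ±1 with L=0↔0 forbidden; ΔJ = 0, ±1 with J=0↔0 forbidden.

allowed

Initial level: S=0, L=1, J=1, parity even. Final level: S=0, L=0, J=0, parity odd.
Parity must change: even → odd — satisfied.
ΔS = 0: S: 0 → 0 — satisfied.
ΔL = 0, ±1 (not L=0↔0): L: 1 → 0, ΔL = -1 — satisfied.
ΔJ = 0, ±1 (not J=0↔0): J: 1 → 0, ΔJ = -1 — satisfied.
All four E1 rules are satisfied.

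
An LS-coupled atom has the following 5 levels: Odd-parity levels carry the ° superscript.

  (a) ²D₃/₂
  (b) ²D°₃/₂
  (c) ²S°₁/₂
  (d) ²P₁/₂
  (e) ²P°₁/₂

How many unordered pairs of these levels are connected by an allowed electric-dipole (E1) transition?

(a)–(b): allowed.
(a)–(c): forbidden (ΔL).
(a)–(d): forbidden (parity).
(a)–(e): allowed.
(b)–(c): forbidden (parity, ΔL).
(b)–(d): allowed.
(b)–(e): forbidden (parity).
(c)–(d): allowed.
(c)–(e): forbidden (parity).
(d)–(e): allowed.
Allowed pairs: 5 of 10.

5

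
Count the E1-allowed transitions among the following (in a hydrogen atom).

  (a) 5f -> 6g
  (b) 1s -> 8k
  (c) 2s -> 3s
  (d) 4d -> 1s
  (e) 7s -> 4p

2

(a) allowed
(b) forbidden — Δl = +7 (E1 requires Δl = ±1)
(c) forbidden — Δl = +0 (E1 requires Δl = ±1)
(d) forbidden — Δl = -2 (E1 requires Δl = ±1)
(e) allowed
Total allowed: 2 of 5.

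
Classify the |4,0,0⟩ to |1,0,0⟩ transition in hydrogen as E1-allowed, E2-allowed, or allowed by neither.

Δl = 0 − 0 = +0; l_i + l_f = 0.
Δm_l = +0.
E1 (Δl = ±1, |Δm_l| ≤ 1): not satisfied.
E2 (Δl = 0,±2, l_i+l_f ≥ 2, |Δm_l| ≤ 2): not satisfied.

neither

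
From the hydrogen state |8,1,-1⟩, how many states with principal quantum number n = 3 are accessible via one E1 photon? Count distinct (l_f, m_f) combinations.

4

E1 requires Δl = ±1, so l_f ∈ {0, 2}; with 0 ≤ l_f ≤ n_f−1 = 2, the allowed l_f values are {0, 2}.
For l_f = 0: m_f ∈ {m_i−1, m_i, m_i+1} ∩ [−0, 0] = {0} → 1 state.
For l_f = 2: m_f ∈ {m_i−1, m_i, m_i+1} ∩ [−2, 2] = {-2, -1, 0} → 3 states.
Total: 4.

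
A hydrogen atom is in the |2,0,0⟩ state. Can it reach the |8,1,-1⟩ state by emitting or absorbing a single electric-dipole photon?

allowed

Initial l = 0, final l = 1, so Δl = +1. E1 requires Δl = ±1: ok.
Δm_l = -1 − (0) = -1. E1 requires Δm_l = 0, ±1: ok.
All E1 selection rules are satisfied.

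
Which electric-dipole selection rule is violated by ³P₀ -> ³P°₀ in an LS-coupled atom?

the J=0 ↔ J=0 exclusion

Reading off the term symbols: S 1→1, L 1→1, J 0→0, parity even→odd.
Parity must change: even → odd — passes.
ΔS = 0: S: 1 → 1 — passes.
ΔL = 0, ±1 (not L=0↔0): L: 1 → 1, ΔL = +0 — passes.
ΔJ = 0, ±1 (not J=0↔0): J: 0 → 0, ΔJ = +0 — fails.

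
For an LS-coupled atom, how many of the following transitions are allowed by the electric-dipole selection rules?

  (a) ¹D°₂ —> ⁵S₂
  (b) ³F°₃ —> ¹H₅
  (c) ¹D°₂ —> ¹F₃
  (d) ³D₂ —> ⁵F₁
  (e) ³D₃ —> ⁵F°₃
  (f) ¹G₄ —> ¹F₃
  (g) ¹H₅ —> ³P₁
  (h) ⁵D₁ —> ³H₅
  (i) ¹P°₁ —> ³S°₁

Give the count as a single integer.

1

(a) forbidden (ΔS, ΔL fail)
(b) forbidden (ΔS, ΔL, ΔJ fail)
(c) allowed
(d) forbidden (parity, ΔS fail)
(e) forbidden (ΔS fails)
(f) forbidden (parity fails)
(g) forbidden (parity, ΔS, ΔL, ΔJ fail)
(h) forbidden (parity, ΔS, ΔL, ΔJ fail)
(i) forbidden (parity, ΔS fail)
Total allowed: 1 of 9.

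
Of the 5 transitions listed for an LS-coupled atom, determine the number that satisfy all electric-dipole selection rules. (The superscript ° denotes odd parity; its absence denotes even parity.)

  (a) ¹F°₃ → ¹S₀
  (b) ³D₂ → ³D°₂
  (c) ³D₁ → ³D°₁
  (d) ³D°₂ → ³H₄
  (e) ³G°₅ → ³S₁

(a) forbidden (ΔL, ΔJ fail)
(b) allowed
(c) allowed
(d) forbidden (ΔL, ΔJ fail)
(e) forbidden (ΔL, ΔJ fail)
Total allowed: 2 of 5.

2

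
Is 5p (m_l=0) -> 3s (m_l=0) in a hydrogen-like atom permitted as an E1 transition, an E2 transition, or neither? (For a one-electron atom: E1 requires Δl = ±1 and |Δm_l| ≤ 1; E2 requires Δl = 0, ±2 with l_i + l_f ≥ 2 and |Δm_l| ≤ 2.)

Δl = 0 − 1 = -1; l_i + l_f = 1.
Δm_l = +0.
E1 (Δl = ±1, |Δm_l| ≤ 1): satisfied.
E2 (Δl = 0,±2, l_i+l_f ≥ 2, |Δm_l| ≤ 2): not satisfied.

E1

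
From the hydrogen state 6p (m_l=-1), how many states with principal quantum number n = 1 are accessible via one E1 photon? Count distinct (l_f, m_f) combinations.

E1 requires Δl = ±1, so l_f ∈ {0, 2}; with 0 ≤ l_f ≤ n_f−1 = 0, the allowed l_f values are {0}.
For l_f = 0: m_f ∈ {m_i−1, m_i, m_i+1} ∩ [−0, 0] = {0} → 1 state.
Total: 1.

1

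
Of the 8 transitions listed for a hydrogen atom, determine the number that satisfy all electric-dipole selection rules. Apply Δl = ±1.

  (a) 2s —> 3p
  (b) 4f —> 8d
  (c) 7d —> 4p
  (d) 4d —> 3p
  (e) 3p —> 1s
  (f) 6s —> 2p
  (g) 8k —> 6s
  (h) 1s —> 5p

7

(a) allowed
(b) allowed
(c) allowed
(d) allowed
(e) allowed
(f) allowed
(g) forbidden — Δl = -7 (E1 requires Δl = ±1)
(h) allowed
Total allowed: 7 of 8.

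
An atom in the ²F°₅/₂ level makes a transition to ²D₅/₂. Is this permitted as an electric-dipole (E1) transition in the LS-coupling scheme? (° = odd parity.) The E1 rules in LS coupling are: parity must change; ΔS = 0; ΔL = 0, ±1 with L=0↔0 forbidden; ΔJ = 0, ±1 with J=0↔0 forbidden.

allowed

ΔS = 0: S: 1/2 → 1/2 — ok.
ΔL = 0, ±1 (not L=0↔0): L: 3 → 2, ΔL = -1 — ok.
Parity must change: odd → even — ok.
ΔJ = 0, ±1 (not J=0↔0): J: 5/2 → 5/2, ΔJ = +0 — ok.
All four E1 rules are satisfied.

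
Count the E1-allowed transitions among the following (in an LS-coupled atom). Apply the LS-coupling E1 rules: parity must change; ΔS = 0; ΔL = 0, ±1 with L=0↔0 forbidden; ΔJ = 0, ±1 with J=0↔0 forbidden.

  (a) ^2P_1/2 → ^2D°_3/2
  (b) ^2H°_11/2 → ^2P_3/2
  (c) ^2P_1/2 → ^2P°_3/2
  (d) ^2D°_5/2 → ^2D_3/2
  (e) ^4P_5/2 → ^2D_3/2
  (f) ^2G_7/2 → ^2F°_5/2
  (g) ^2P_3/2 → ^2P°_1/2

(a) allowed
(b) forbidden (ΔL, ΔJ fail)
(c) allowed
(d) allowed
(e) forbidden (parity, ΔS fail)
(f) allowed
(g) allowed
Total allowed: 5 of 7.

5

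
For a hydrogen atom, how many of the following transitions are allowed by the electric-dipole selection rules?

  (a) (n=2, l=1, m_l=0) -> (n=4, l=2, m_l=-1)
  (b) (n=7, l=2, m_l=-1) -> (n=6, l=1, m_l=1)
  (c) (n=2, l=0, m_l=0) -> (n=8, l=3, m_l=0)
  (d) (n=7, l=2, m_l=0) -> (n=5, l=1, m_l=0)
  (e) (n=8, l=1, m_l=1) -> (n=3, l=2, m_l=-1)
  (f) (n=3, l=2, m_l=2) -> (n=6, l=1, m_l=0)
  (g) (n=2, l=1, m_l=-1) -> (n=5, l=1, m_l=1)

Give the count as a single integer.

(a) allowed
(b) forbidden — Δm_l = +2 (E1 requires Δm_l = 0, ±1)
(c) forbidden — Δl = +3 (E1 requires Δl = ±1)
(d) allowed
(e) forbidden — Δm_l = -2 (E1 requires Δm_l = 0, ±1)
(f) forbidden — Δm_l = -2 (E1 requires Δm_l = 0, ±1)
(g) forbidden — Δl = +0 (E1 requires Δl = ±1); Δm_l = +2 (E1 requires Δm_l = 0, ±1)
Total allowed: 2 of 7.

2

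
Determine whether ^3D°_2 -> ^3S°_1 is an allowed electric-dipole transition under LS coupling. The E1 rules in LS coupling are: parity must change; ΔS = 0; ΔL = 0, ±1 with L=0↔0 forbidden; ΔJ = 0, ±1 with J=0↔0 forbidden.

forbidden

Initial level: S=1, L=2, J=2, parity odd. Final level: S=1, L=0, J=1, parity odd.
ΔL = 0, ±1 (not L=0↔0): L: 2 → 0, ΔL = -2 — ✗.
ΔJ = 0, ±1 (not J=0↔0): J: 2 → 1, ΔJ = -1 — ✓.
ΔS = 0: S: 1 → 1 — ✓.
Parity must change: odd → odd — ✗.
Rule(s) violated: parity, ΔL.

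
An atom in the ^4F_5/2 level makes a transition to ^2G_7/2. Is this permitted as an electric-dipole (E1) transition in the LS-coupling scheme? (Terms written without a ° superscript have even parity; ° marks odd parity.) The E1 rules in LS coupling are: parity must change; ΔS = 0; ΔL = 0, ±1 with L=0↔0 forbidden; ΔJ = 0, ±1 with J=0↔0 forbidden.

forbidden

Initial level: S=3/2, L=3, J=5/2, parity even. Final level: S=1/2, L=4, J=7/2, parity even.
Parity must change: even → even — fails.
ΔS = 0: S: 3/2 → 1/2 — fails.
ΔL = 0, ±1 (not L=0↔0): L: 3 → 4, ΔL = +1 — ok.
ΔJ = 0, ±1 (not J=0↔0): J: 5/2 → 7/2, ΔJ = +1 — ok.
Rule(s) violated: parity, ΔS.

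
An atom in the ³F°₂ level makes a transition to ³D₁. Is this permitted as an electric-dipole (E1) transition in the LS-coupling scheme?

allowed

ΔL = 0, ±1 (not L=0↔0): L: 3 → 2, ΔL = -1 — passes.
Parity must change: odd → even — passes.
ΔJ = 0, ±1 (not J=0↔0): J: 2 → 1, ΔJ = -1 — passes.
ΔS = 0: S: 1 → 1 — passes.
All four E1 rules are satisfied.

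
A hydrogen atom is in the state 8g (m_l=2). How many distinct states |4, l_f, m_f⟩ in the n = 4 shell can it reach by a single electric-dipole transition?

E1 requires Δl = ±1, so l_f ∈ {3, 5}; with 0 ≤ l_f ≤ n_f−1 = 3, the allowed l_f values are {3}.
For l_f = 3: m_f ∈ {m_i−1, m_i, m_i+1} ∩ [−3, 3] = {1, 2, 3} → 3 states.
Total: 3.

3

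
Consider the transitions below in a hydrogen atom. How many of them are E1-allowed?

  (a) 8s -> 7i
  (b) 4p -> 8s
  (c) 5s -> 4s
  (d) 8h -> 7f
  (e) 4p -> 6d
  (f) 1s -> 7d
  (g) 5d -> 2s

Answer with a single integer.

(a) forbidden — Δl = +6 (E1 requires Δl = ±1)
(b) allowed
(c) forbidden — Δl = +0 (E1 requires Δl = ±1)
(d) forbidden — Δl = -2 (E1 requires Δl = ±1)
(e) allowed
(f) forbidden — Δl = +2 (E1 requires Δl = ±1)
(g) forbidden — Δl = -2 (E1 requires Δl = ±1)
Total allowed: 2 of 7.

2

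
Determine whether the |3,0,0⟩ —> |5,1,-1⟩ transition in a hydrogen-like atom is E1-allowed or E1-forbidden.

l: 0 → 1 (Δl = +1). Δl = ±1 ✓.
Δm_l = -1 − (0) = -1. E1 requires Δm_l = 0, ±1: ✓.
All E1 selection rules are satisfied.

allowed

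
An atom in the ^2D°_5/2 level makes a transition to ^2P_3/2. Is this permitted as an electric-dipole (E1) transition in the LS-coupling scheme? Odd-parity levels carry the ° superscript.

Initial level: S=1/2, L=2, J=5/2, parity odd. Final level: S=1/2, L=1, J=3/2, parity even.
Parity must change: odd → even — ✓.
ΔS = 0: S: 1/2 → 1/2 — ✓.
ΔL = 0, ±1 (not L=0↔0): L: 2 → 1, ΔL = -1 — ✓.
ΔJ = 0, ±1 (not J=0↔0): J: 5/2 → 3/2, ΔJ = -1 — ✓.
All four E1 rules are satisfied.

allowed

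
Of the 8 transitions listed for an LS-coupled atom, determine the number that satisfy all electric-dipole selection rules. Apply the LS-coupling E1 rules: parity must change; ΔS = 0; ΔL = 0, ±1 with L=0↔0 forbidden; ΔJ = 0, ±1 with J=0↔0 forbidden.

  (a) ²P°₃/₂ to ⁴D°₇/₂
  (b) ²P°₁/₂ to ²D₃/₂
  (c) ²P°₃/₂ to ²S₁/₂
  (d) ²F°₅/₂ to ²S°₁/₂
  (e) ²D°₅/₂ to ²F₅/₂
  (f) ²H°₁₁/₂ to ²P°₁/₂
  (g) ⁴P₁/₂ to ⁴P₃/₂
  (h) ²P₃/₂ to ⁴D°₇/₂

(a) forbidden (parity, ΔS, ΔJ fail)
(b) allowed
(c) allowed
(d) forbidden (parity, ΔL, ΔJ fail)
(e) allowed
(f) forbidden (parity, ΔL, ΔJ fail)
(g) forbidden (parity fails)
(h) forbidden (ΔS, ΔJ fail)
Total allowed: 3 of 8.

3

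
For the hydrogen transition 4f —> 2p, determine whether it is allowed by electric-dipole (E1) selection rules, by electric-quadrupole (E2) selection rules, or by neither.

Δl = 1 − 3 = -2; l_i + l_f = 4.
E1 (Δl = ±1): not satisfied.
E2 (Δl = 0,±2, l_i+l_f ≥ 2): satisfied.

E2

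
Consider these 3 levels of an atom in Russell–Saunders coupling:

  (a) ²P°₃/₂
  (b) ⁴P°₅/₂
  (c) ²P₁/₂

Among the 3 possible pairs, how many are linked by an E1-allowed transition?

1

(a)–(b): forbidden (parity, ΔS).
(a)–(c): allowed.
(b)–(c): forbidden (ΔS, ΔJ).
Allowed pairs: 1 of 3.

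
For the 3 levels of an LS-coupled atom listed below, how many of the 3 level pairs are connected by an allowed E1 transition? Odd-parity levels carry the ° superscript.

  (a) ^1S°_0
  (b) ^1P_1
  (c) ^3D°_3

(a)–(b): allowed.
(a)–(c): forbidden (parity, ΔS, ΔL, ΔJ).
(b)–(c): forbidden (ΔS, ΔJ).
Allowed pairs: 1 of 3.

1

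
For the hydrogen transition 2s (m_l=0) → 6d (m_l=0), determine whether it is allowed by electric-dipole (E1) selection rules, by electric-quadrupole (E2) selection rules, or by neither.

Δl = 2 − 0 = +2; l_i + l_f = 2.
Δm_l = +0.
E1 (Δl = ±1, |Δm_l| ≤ 1): not satisfied.
E2 (Δl = 0,±2, l_i+l_f ≥ 2, |Δm_l| ≤ 2): satisfied.

E2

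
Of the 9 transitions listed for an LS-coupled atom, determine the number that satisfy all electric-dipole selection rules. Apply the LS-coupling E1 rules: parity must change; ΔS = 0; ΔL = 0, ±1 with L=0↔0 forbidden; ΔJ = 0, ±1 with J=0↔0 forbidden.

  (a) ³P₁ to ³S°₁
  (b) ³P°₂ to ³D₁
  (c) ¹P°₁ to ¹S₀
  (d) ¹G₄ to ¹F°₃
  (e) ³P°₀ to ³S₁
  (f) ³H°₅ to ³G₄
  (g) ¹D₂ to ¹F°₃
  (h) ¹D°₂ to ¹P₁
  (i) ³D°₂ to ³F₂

(a) allowed
(b) allowed
(c) allowed
(d) allowed
(e) allowed
(f) allowed
(g) allowed
(h) allowed
(i) allowed
Total allowed: 9 of 9.

9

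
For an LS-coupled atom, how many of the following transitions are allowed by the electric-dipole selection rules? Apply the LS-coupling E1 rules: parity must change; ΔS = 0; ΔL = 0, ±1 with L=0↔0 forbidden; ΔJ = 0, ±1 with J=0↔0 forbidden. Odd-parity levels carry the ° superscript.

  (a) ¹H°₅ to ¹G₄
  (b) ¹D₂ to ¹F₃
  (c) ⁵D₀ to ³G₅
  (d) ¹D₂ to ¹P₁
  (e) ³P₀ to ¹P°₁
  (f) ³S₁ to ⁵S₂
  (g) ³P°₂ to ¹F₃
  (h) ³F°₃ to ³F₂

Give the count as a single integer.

(a) allowed
(b) forbidden (parity fails)
(c) forbidden (parity, ΔS, ΔL, ΔJ fail)
(d) forbidden (parity fails)
(e) forbidden (ΔS fails)
(f) forbidden (parity, ΔS, ΔL fail)
(g) forbidden (ΔS, ΔL fail)
(h) allowed
Total allowed: 2 of 8.

2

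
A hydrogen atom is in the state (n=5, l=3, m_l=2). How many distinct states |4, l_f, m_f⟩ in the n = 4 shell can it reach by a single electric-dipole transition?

E1 requires Δl = ±1, so l_f ∈ {2, 4}; with 0 ≤ l_f ≤ n_f−1 = 3, the allowed l_f values are {2}.
For l_f = 2: m_f ∈ {m_i−1, m_i, m_i+1} ∩ [−2, 2] = {1, 2} → 2 states.
Total: 2.

2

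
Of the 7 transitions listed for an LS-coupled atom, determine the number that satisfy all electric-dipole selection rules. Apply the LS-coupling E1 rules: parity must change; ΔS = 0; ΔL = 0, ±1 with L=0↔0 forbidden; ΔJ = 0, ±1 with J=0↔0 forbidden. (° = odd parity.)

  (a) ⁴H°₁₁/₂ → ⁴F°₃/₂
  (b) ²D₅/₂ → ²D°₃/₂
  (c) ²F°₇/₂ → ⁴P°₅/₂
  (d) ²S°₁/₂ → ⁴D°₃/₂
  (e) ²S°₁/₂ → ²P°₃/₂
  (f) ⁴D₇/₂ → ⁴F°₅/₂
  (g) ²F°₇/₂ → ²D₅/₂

3

(a) forbidden (parity, ΔL, ΔJ fail)
(b) allowed
(c) forbidden (parity, ΔS, ΔL fail)
(d) forbidden (parity, ΔS, ΔL fail)
(e) forbidden (parity fails)
(f) allowed
(g) allowed
Total allowed: 3 of 7.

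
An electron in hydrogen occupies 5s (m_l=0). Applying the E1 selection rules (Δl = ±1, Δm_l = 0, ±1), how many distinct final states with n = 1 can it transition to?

0

E1 requires l_f ∈ {-1, 1}, but neither lies in [0, 0], so no final state is reachable.
Total: 0.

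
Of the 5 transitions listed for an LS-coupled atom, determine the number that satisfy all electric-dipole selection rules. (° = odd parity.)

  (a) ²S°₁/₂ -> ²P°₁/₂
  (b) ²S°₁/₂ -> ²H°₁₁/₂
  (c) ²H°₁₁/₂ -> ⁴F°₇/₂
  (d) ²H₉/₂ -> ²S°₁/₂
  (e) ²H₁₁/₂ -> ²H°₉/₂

(a) forbidden (parity fails)
(b) forbidden (parity, ΔL, ΔJ fail)
(c) forbidden (parity, ΔS, ΔL, ΔJ fail)
(d) forbidden (ΔL, ΔJ fail)
(e) allowed
Total allowed: 1 of 5.

1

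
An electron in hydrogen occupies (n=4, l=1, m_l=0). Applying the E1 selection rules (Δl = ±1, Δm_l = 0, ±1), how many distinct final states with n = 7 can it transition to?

4

E1 requires Δl = ±1, so l_f ∈ {0, 2}; with 0 ≤ l_f ≤ n_f−1 = 6, the allowed l_f values are {0, 2}.
For l_f = 0: m_f ∈ {m_i−1, m_i, m_i+1} ∩ [−0, 0] = {0} → 1 state.
For l_f = 2: m_f ∈ {m_i−1, m_i, m_i+1} ∩ [−2, 2] = {-1, 0, 1} → 3 states.
Total: 4.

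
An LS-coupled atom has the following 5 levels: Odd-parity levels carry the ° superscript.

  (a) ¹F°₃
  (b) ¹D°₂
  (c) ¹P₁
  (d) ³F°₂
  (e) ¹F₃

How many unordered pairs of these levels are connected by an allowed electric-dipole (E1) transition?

(a)–(b): forbidden (parity).
(a)–(c): forbidden (ΔL, ΔJ).
(a)–(d): forbidden (parity, ΔS).
(a)–(e): allowed.
(b)–(c): allowed.
(b)–(d): forbidden (parity, ΔS).
(b)–(e): allowed.
(c)–(d): forbidden (ΔS, ΔL).
(c)–(e): forbidden (parity, ΔL, ΔJ).
(d)–(e): forbidden (ΔS).
Allowed pairs: 3 of 10.

3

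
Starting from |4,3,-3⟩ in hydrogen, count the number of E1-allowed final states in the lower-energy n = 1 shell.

0

E1 requires l_f ∈ {2, 4}, but neither lies in [0, 0], so no final state is reachable.
Total: 0.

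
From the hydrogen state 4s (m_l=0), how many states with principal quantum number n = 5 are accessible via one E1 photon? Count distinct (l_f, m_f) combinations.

E1 requires Δl = ±1, so l_f ∈ {-1, 1}; with 0 ≤ l_f ≤ n_f−1 = 4, the allowed l_f values are {1}.
For l_f = 1: m_f ∈ {m_i−1, m_i, m_i+1} ∩ [−1, 1] = {-1, 0, 1} → 3 states.
Total: 3.

3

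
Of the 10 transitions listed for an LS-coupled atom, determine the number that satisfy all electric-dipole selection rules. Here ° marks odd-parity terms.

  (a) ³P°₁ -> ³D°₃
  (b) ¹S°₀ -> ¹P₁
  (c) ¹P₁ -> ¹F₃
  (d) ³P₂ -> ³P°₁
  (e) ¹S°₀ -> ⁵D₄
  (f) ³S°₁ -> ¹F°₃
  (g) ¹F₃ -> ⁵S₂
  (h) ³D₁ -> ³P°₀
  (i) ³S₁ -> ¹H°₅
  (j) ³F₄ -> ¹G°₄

3

(a) forbidden (parity, ΔJ fail)
(b) allowed
(c) forbidden (parity, ΔL, ΔJ fail)
(d) allowed
(e) forbidden (ΔS, ΔL, ΔJ fail)
(f) forbidden (parity, ΔS, ΔL, ΔJ fail)
(g) forbidden (parity, ΔS, ΔL fail)
(h) allowed
(i) forbidden (ΔS, ΔL, ΔJ fail)
(j) forbidden (ΔS fails)
Total allowed: 3 of 10.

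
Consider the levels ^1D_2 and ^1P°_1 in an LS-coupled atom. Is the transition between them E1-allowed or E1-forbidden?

allowed

Initial level: S=0, L=2, J=2, parity even. Final level: S=0, L=1, J=1, parity odd.
ΔJ = 0, ±1 (not J=0↔0): J: 2 → 1, ΔJ = -1 — ok.
ΔS = 0: S: 0 → 0 — ok.
Parity must change: even → odd — ok.
ΔL = 0, ±1 (not L=0↔0): L: 2 → 1, ΔL = -1 — ok.
All four E1 rules are satisfied.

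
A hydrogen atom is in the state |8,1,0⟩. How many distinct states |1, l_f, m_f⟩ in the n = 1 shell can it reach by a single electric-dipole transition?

1

E1 requires Δl = ±1, so l_f ∈ {0, 2}; with 0 ≤ l_f ≤ n_f−1 = 0, the allowed l_f values are {0}.
For l_f = 0: m_f ∈ {m_i−1, m_i, m_i+1} ∩ [−0, 0] = {0} → 1 state.
Total: 1.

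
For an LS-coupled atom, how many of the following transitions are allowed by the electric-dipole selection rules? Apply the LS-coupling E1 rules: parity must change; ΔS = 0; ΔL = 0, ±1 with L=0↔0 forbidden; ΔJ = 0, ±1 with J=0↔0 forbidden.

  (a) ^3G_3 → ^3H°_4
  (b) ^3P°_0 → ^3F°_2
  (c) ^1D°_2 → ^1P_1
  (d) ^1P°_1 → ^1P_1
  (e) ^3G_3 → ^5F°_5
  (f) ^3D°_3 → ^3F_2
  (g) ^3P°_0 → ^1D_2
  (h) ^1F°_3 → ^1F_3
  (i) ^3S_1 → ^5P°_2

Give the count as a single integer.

(a) allowed
(b) forbidden (parity, ΔL, ΔJ fail)
(c) allowed
(d) allowed
(e) forbidden (ΔS, ΔJ fail)
(f) allowed
(g) forbidden (ΔS, ΔJ fail)
(h) allowed
(i) forbidden (ΔS fails)
Total allowed: 5 of 9.

5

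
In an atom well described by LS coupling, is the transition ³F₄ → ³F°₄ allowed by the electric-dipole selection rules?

Initial level: S=1, L=3, J=4, parity even. Final level: S=1, L=3, J=4, parity odd.
ΔL = 0, ±1 (not L=0↔0): L: 3 → 3, ΔL = +0 — passes.
Parity must change: even → odd — passes.
ΔJ = 0, ±1 (not J=0↔0): J: 4 → 4, ΔJ = +0 — passes.
ΔS = 0: S: 1 → 1 — passes.
All four E1 rules are satisfied.

allowed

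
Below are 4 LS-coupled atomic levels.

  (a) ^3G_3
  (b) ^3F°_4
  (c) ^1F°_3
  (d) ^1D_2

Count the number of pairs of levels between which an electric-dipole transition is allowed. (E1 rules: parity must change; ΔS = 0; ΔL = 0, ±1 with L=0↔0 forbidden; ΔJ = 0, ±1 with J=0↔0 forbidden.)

2

(a)–(b): allowed.
(a)–(c): forbidden (ΔS).
(a)–(d): forbidden (parity, ΔS, ΔL).
(b)–(c): forbidden (parity, ΔS).
(b)–(d): forbidden (ΔS, ΔJ).
(c)–(d): allowed.
Allowed pairs: 2 of 6.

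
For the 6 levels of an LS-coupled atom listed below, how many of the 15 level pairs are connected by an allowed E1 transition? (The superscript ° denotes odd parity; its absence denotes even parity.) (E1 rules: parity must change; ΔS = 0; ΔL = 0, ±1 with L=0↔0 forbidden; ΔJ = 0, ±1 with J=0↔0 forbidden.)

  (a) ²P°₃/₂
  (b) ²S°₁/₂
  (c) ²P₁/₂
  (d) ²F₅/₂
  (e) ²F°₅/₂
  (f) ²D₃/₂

5

(a)–(b): forbidden (parity).
(a)–(c): allowed.
(a)–(d): forbidden (ΔL).
(a)–(e): forbidden (parity, ΔL).
(a)–(f): allowed.
(b)–(c): allowed.
(b)–(d): forbidden (ΔL, ΔJ).
(b)–(e): forbidden (parity, ΔL, ΔJ).
(b)–(f): forbidden (ΔL).
(c)–(d): forbidden (parity, ΔL, ΔJ).
(c)–(e): forbidden (ΔL, ΔJ).
(c)–(f): forbidden (parity).
(d)–(e): allowed.
(d)–(f): forbidden (parity).
(e)–(f): allowed.
Allowed pairs: 5 of 15.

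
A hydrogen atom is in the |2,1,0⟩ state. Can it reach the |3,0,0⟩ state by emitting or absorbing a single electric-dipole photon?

l: 1 → 0 (Δl = -1). Δl = ±1 ok.
m_l: 0 → 0 (Δm_l = +0). |Δm_l| ≤ 1 ok.
All E1 selection rules are satisfied.

allowed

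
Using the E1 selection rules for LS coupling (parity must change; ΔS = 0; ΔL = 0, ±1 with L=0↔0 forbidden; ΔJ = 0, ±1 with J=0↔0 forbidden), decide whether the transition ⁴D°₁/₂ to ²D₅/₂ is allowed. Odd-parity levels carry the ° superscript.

forbidden

Reading off the term symbols: S 3/2→1/2, L 2→2, J 1/2→5/2, parity odd→even.
Parity must change: odd → even — satisfied.
ΔS = 0: S: 3/2 → 1/2 — violated.
ΔL = 0, ±1 (not L=0↔0): L: 2 → 2, ΔL = +0 — satisfied.
ΔJ = 0, ±1 (not J=0↔0): J: 1/2 → 5/2, ΔJ = +2 — violated.
Rule(s) violated: ΔS, ΔJ.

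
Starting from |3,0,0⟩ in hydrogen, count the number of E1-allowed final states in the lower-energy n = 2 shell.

3

E1 requires Δl = ±1, so l_f ∈ {-1, 1}; with 0 ≤ l_f ≤ n_f−1 = 1, the allowed l_f values are {1}.
For l_f = 1: m_f ∈ {m_i−1, m_i, m_i+1} ∩ [−1, 1] = {-1, 0, 1} → 3 states.
Total: 3.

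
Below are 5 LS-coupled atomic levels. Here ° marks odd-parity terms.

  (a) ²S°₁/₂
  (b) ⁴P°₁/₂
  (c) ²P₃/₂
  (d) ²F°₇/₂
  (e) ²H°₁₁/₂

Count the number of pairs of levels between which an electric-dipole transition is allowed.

(a)–(b): forbidden (parity, ΔS).
(a)–(c): allowed.
(a)–(d): forbidden (parity, ΔL, ΔJ).
(a)–(e): forbidden (parity, ΔL, ΔJ).
(b)–(c): forbidden (ΔS).
(b)–(d): forbidden (parity, ΔS, ΔL, ΔJ).
(b)–(e): forbidden (parity, ΔS, ΔL, ΔJ).
(c)–(d): forbidden (ΔL, ΔJ).
(c)–(e): forbidden (ΔL, ΔJ).
(d)–(e): forbidden (parity, ΔL, ΔJ).
Allowed pairs: 1 of 10.

1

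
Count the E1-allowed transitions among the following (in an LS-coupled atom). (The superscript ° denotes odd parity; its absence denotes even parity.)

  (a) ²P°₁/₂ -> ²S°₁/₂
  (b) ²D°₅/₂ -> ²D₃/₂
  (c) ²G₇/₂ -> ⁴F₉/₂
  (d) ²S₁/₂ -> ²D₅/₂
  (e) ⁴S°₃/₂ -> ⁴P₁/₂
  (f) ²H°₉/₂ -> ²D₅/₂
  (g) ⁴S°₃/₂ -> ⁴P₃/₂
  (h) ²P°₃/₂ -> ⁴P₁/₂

3

(a) forbidden (parity fails)
(b) allowed
(c) forbidden (parity, ΔS fail)
(d) forbidden (parity, ΔL, ΔJ fail)
(e) allowed
(f) forbidden (ΔL, ΔJ fail)
(g) allowed
(h) forbidden (ΔS fails)
Total allowed: 3 of 8.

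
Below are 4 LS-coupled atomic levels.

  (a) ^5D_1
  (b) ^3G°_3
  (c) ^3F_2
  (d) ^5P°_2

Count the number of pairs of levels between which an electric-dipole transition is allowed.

(a)–(b): forbidden (ΔS, ΔL, ΔJ).
(a)–(c): forbidden (parity, ΔS).
(a)–(d): allowed.
(b)–(c): allowed.
(b)–(d): forbidden (parity, ΔS, ΔL).
(c)–(d): forbidden (ΔS, ΔL).
Allowed pairs: 2 of 6.

2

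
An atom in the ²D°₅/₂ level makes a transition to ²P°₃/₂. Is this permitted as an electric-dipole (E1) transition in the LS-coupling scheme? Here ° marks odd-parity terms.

Parity must change: odd → odd — ✗.
ΔS = 0: S: 1/2 → 1/2 — ✓.
ΔL = 0, ±1 (not L=0↔0): L: 2 → 1, ΔL = -1 — ✓.
ΔJ = 0, ±1 (not J=0↔0): J: 5/2 → 3/2, ΔJ = -1 — ✓.
Rule(s) violated: parity.

forbidden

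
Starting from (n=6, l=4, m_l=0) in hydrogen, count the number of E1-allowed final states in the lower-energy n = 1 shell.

0

E1 requires l_f ∈ {3, 5}, but neither lies in [0, 0], so no final state is reachable.
Total: 0.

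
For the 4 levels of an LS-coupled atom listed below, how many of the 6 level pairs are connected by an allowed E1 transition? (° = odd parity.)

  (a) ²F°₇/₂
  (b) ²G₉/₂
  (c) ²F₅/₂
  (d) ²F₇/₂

(a)–(b): allowed.
(a)–(c): allowed.
(a)–(d): allowed.
(b)–(c): forbidden (parity, ΔJ).
(b)–(d): forbidden (parity).
(c)–(d): forbidden (parity).
Allowed pairs: 3 of 6.

3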